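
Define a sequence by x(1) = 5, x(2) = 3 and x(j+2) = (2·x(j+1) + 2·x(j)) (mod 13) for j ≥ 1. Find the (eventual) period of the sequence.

Listing terms: x(1) = 5; x(2) = 3; x(3) = 3; x(4) = 12; x(5) = 4; x(6) = 6; x(7) = 7; x(8) = 0; x(9) = 1; x(10) = 2; x(11) = 6; x(12) = 3; x(13) = 5; x(14) = 3.
The sequence repeats with period 12.

12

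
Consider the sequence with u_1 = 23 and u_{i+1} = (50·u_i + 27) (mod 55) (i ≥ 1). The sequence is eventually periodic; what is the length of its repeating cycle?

10

Computing terms: u_1 = 23, u_2 = 22, u_3 = 27, u_4 = 2, u_5 = 17, u_6 = 52, u_7 = 42, u_8 = 37, u_9 = 7, u_{10} = 47, u_{11} = 12, u_{12} = 22.
Since u_{12} = u_2 = 22, the sequence is eventually periodic: after a pre-period of length 1 it cycles with period 10.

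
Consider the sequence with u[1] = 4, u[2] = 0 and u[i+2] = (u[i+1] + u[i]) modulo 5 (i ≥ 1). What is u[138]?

Listing terms: u[1] = 4, u[2] = 0, u[3] = 4, u[4] = 4, u[5] = 3, u[6] = 2, u[7] = 0, u[8] = 2, u[9] = 2, u[10] = 4, u[11] = 1, u[12] = 0, u[13] = 1, u[14] = 1, u[15] = 2, u[16] = 3, u[17] = 0, u[18] = 3, u[19] = 3, u[20] = 1, u[21] = 4, u[22] = 0.
The sequence repeats with period 20.
So u[138] = u[1 + ((138-1) mod 20)] = u[18] = 3.

3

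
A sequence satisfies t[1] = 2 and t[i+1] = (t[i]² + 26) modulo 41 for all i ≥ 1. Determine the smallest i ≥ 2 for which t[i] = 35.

7

We have t[1] = 2,  t[2] = 30,  t[3] = 24,  t[4] = 28,  t[5] = 31,  t[6] = 3,  t[7] = 35,  t[8] = 21,  t[9] = 16,  t[10] = 36,  t[11] = 10,  t[12] = 3.
Since t[12] = t[6] = 3, the sequence is eventually periodic: after a pre-period of length 5 it cycles with period 6.
The value 35 first appears (with i ≥ 2) at t[7].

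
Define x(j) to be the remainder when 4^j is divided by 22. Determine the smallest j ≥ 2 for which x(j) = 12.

5

Computing terms: x(1) = 4; x(2) = 16; x(3) = 20; x(4) = 14; x(5) = 12; x(6) = 4.
The sequence repeats with period 5.
The value 12 first appears (with j ≥ 2) at x(5).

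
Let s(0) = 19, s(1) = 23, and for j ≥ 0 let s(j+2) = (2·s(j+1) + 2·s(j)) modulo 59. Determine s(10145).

12

Computing terms: s(0) = 19, s(1) = 23, s(2) = 25, s(3) = 37, s(4) = 6, s(5) = 27, s(6) = 7, s(7) = 9, s(8) = 32, s(9) = 23, s(10) = 51, s(11) = 30, s(12) = 44, s(13) = 30, s(14) = 30, s(15) = 2, s(16) = 5, s(17) = 14, s(18) = 38, s(19) = 45, s(20) = 48, s(21) = 9, s(22) = 55, s(23) = 10, s(24) = 12, s(25) = 44, s(26) = 53, s(27) = 17, s(28) = 22, s(29) = 19, s(30) = 23.
The sequence repeats with period 29.
(10145 - 0) mod 29 = 24, so s(10145) = s(24) = 12.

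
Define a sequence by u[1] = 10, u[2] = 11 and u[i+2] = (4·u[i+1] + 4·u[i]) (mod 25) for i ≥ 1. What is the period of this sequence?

We have u[1] = 10,  u[2] = 11,  u[3] = 9,  u[4] = 5,  u[5] = 6,  u[6] = 19,  u[7] = 0,  u[8] = 1,  u[9] = 4,  u[10] = 20,  u[11] = 21,  u[12] = 14,  u[13] = 15,  u[14] = 16,  u[15] = 24,  u[16] = 10,  u[17] = 11.
The sequence repeats with period 15.

15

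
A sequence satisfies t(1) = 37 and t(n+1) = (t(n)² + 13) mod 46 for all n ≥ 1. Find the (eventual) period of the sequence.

10

We have t(1) = 37,  t(2) = 2,  t(3) = 17,  t(4) = 26,  t(5) = 45,  t(6) = 14,  t(7) = 25,  t(8) = 40,  t(9) = 3,  t(10) = 22,  t(11) = 37.
The sequence repeats with period 10.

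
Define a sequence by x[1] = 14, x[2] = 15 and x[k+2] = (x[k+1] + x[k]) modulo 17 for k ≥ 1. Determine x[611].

We have x[1] = 14, x[2] = 15, x[3] = 12, x[4] = 10, x[5] = 5, x[6] = 15, x[7] = 3, x[8] = 1, x[9] = 4, x[10] = 5, x[11] = 9, x[12] = 14, x[13] = 6, x[14] = 3, x[15] = 9, x[16] = 12, x[17] = 4, x[18] = 16, x[19] = 3, x[20] = 2, x[21] = 5, x[22] = 7, x[23] = 12, x[24] = 2, x[25] = 14, x[26] = 16, x[27] = 13, x[28] = 12, x[29] = 8, x[30] = 3, x[31] = 11, x[32] = 14, x[33] = 8, x[34] = 5, x[35] = 13, x[36] = 1, x[37] = 14, x[38] = 15.
The sequence repeats with period 36.
So x[611] = x[1 + ((611-1) mod 36)] = x[35] = 13.

13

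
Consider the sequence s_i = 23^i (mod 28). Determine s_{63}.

We have s_1 = 23, s_2 = 25, s_3 = 15, s_4 = 9, s_5 = 11, s_6 = 1, s_7 = 23.
Since s_7 = s_1 = 23, the sequence is periodic with period 6.
(63 - 1) mod 6 = 2, so s_{63} = s_3 = 15.

15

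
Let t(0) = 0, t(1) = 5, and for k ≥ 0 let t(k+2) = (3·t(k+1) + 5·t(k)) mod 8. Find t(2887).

1

Computing terms: t(0) = 0, t(1) = 5, t(2) = 7, t(3) = 6, t(4) = 5, t(5) = 5, t(6) = 0, t(7) = 1, t(8) = 3, t(9) = 6, t(10) = 1, t(11) = 1, t(12) = 0, t(13) = 5.
Since (t(12), t(13)) = (t(0), t(1)) = (0, 5) (two consecutive terms determine the rest), the sequence is periodic with period 12.
So t(2887) = t(0 + ((2887-0) mod 12)) = t(7) = 1.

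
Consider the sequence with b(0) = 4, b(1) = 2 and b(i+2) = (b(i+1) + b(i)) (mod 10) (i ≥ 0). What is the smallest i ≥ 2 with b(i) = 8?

3

b(0) = 4, b(1) = 2, b(2) = 6, b(3) = 8, b(4) = 4, b(5) = 2.
Since (b(4), b(5)) = (b(0), b(1)) = (4, 2) (two consecutive terms determine the rest), the sequence is periodic with period 4.
The value 8 first appears (with i ≥ 2) at b(3).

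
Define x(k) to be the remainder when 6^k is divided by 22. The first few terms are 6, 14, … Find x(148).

4

We have x(1) = 6; x(2) = 14; x(3) = 18; x(4) = 20; x(5) = 10; x(6) = 16; x(7) = 8; x(8) = 4; x(9) = 2; x(10) = 12; x(11) = 6.
Since x(11) = x(1) = 6, the sequence is periodic with period 10.
So x(148) = x(1 + ((148-1) mod 10)) = x(8) = 4.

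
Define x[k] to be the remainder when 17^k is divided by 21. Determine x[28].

We have x[0] = 1, x[1] = 17, x[2] = 16, x[3] = 20, x[4] = 4, x[5] = 5, x[6] = 1.
The sequence repeats with period 6.
So x[28] = x[0 + ((28-0) mod 6)] = x[4] = 4.

4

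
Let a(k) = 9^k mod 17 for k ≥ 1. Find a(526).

a(1) = 9,  a(2) = 13,  a(3) = 15,  a(4) = 16,  a(5) = 8,  a(6) = 4,  a(7) = 2,  a(8) = 1,  a(9) = 9.
Since a(9) = a(1) = 9, the sequence is periodic with period 8.
So a(526) = a(1 + ((526-1) mod 8)) = a(6) = 4.

4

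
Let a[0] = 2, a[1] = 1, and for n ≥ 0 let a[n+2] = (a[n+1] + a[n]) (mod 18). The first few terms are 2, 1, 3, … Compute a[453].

Computing terms: a[0] = 2, a[1] = 1, a[2] = 3, a[3] = 4, a[4] = 7, a[5] = 11, a[6] = 0, a[7] = 11, a[8] = 11, a[9] = 4, a[10] = 15, a[11] = 1, a[12] = 16, a[13] = 17, a[14] = 15, a[15] = 14, a[16] = 11, a[17] = 7, a[18] = 0, a[19] = 7, a[20] = 7, a[21] = 14, a[22] = 3, a[23] = 17, a[24] = 2, a[25] = 1.
Since (a[24], a[25]) = (a[0], a[1]) = (2, 1) (two consecutive terms determine the rest), the sequence is periodic with period 24.
(453 - 0) mod 24 = 21, so a[453] = a[21] = 14.

14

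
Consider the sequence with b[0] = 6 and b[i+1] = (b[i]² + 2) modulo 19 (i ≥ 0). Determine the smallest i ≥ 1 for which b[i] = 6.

b[0] = 6, b[1] = 0, b[2] = 2, b[3] = 6.
The sequence repeats with period 3.
The value 6 next appears (with i ≥ 1) at b[3].

3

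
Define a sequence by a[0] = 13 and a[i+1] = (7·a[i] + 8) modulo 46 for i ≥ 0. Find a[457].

41

a[0] = 13, a[1] = 7, a[2] = 11, a[3] = 39, a[4] = 5, a[5] = 43, a[6] = 33, a[7] = 9, a[8] = 25, a[9] = 45, a[10] = 1, a[11] = 15, a[12] = 21, a[13] = 17, a[14] = 35, a[15] = 23, a[16] = 31, a[17] = 41, a[18] = 19, a[19] = 3, a[20] = 29, a[21] = 27, a[22] = 13.
The sequence repeats with period 22.
So a[457] = a[0 + ((457-0) mod 22)] = a[17] = 41.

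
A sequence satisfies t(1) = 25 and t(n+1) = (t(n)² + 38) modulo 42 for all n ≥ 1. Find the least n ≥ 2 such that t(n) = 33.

t(1) = 25; t(2) = 33; t(3) = 35; t(4) = 3; t(5) = 5; t(6) = 21; t(7) = 17; t(8) = 33.
Since t(8) = t(2) = 33, the sequence is eventually periodic: after a pre-period of length 1 it cycles with period 6.
The value 33 first appears (with n ≥ 2) at t(2).

2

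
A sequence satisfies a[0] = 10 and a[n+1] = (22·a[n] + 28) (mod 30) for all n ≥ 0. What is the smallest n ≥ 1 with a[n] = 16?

a[0] = 10,  a[1] = 8,  a[2] = 24,  a[3] = 16,  a[4] = 20,  a[5] = 18,  a[6] = 4,  a[7] = 26,  a[8] = 0,  a[9] = 28,  a[10] = 14,  a[11] = 6,  a[12] = 10.
The sequence repeats with period 12.
The value 16 first appears (with n ≥ 1) at a[3].

3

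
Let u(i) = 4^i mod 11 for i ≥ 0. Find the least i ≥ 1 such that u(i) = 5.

We have u(0) = 1,  u(1) = 4,  u(2) = 5,  u(3) = 9,  u(4) = 3,  u(5) = 1.
The sequence repeats with period 5.
The value 5 first appears (with i ≥ 1) at u(2).

2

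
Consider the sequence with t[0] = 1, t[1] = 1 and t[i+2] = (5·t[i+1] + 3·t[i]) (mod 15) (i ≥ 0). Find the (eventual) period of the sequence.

8

We have t[0] = 1, t[1] = 1, t[2] = 8, t[3] = 13, t[4] = 14, t[5] = 4, t[6] = 2, t[7] = 7, t[8] = 11, t[9] = 1, t[10] = 8.
Since (t[9], t[10]) = (t[1], t[2]) = (1, 8) (two consecutive terms determine the rest), the sequence is eventually periodic: after a pre-period of length 1 it cycles with period 8.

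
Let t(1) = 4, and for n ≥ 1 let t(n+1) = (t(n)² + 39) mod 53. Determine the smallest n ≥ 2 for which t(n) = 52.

6

t(1) = 4; t(2) = 2; t(3) = 43; t(4) = 33; t(5) = 15; t(6) = 52; t(7) = 40; t(8) = 49; t(9) = 2.
Since t(9) = t(2) = 2, the sequence is eventually periodic: after a pre-period of length 1 it cycles with period 7.
The value 52 first appears (with n ≥ 2) at t(6).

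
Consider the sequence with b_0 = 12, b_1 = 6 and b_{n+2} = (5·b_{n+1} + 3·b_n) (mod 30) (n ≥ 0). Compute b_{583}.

12

b_0 = 12, b_1 = 6, b_2 = 6, b_3 = 18, b_4 = 18, b_5 = 24, b_6 = 24, b_7 = 12, b_8 = 12, b_9 = 6.
Since (b_8, b_9) = (b_0, b_1) = (12, 6) (two consecutive terms determine the rest), the sequence is periodic with period 8.
(583 - 0) mod 8 = 7, so b_{583} = b_7 = 12.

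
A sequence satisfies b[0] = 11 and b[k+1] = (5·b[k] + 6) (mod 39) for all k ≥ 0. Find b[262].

38

b[0] = 11,  b[1] = 22,  b[2] = 38,  b[3] = 1,  b[4] = 11.
The sequence repeats with period 4.
So b[262] = b[0 + ((262-0) mod 4)] = b[2] = 38.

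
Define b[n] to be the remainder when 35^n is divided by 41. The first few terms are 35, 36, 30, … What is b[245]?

b[1] = 35,  b[2] = 36,  b[3] = 30,  b[4] = 25,  b[5] = 14,  b[6] = 39,  b[7] = 12,  b[8] = 10,  b[9] = 22,  b[10] = 32,  b[11] = 13,  b[12] = 4,  b[13] = 17,  b[14] = 21,  b[15] = 38,  b[16] = 18,  b[17] = 15,  b[18] = 33,  b[19] = 7,  b[20] = 40,  b[21] = 6,  b[22] = 5,  b[23] = 11,  b[24] = 16,  b[25] = 27,  b[26] = 2,  b[27] = 29,  b[28] = 31,  b[29] = 19,  b[30] = 9,  b[31] = 28,  b[32] = 37,  b[33] = 24,  b[34] = 20,  b[35] = 3,  b[36] = 23,  b[37] = 26,  b[38] = 8,  b[39] = 34,  b[40] = 1,  b[41] = 35.
Since b[41] = b[1] = 35, the sequence is periodic with period 40.
(245 - 1) mod 40 = 4, so b[245] = b[5] = 14.

14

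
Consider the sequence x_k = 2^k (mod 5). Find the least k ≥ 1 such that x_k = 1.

x_0 = 1, x_1 = 2, x_2 = 4, x_3 = 3, x_4 = 1.
The sequence repeats with period 4.
The value 1 next appears (with k ≥ 1) at x_4.

4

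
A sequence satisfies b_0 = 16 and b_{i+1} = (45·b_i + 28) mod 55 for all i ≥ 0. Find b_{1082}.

18

We have b_0 = 16; b_1 = 33; b_2 = 28; b_3 = 23; b_4 = 18; b_5 = 13; b_6 = 8; b_7 = 3; b_8 = 53; b_9 = 48; b_{10} = 43; b_{11} = 38; b_{12} = 33.
Since b_{12} = b_1 = 33, the sequence is eventually periodic: after a pre-period of length 1 it cycles with period 11.
For i ≥ 1, b_i depends only on (i - 1) mod 11. (1082 - 1) mod 11 = 3, so b_{1082} = b_4 = 18.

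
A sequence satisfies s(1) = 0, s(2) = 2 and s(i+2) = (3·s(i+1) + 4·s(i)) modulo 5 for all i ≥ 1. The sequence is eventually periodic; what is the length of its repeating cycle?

s(1) = 0, s(2) = 2, s(3) = 1, s(4) = 1, s(5) = 2, s(6) = 0, s(7) = 3, s(8) = 4, s(9) = 4, s(10) = 3, s(11) = 0, s(12) = 2.
Since (s(11), s(12)) = (s(1), s(2)) = (0, 2) (two consecutive terms determine the rest), the sequence is periodic with period 10.

10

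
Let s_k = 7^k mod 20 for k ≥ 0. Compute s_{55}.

s_0 = 1; s_1 = 7; s_2 = 9; s_3 = 3; s_4 = 1.
Since s_4 = s_0 = 1, the sequence is periodic with period 4.
(55 - 0) mod 4 = 3, so s_{55} = s_3 = 3.

3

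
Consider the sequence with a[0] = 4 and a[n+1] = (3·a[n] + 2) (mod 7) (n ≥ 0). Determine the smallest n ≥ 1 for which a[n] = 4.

Listing terms: a[0] = 4,  a[1] = 0,  a[2] = 2,  a[3] = 1,  a[4] = 5,  a[5] = 3,  a[6] = 4.
Since a[6] = a[0] = 4, the sequence is periodic with period 6.
The value 4 next appears (with n ≥ 1) at a[6].

6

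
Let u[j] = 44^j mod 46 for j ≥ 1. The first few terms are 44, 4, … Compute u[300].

Computing terms: u[1] = 44; u[2] = 4; u[3] = 38; u[4] = 16; u[5] = 14; u[6] = 18; u[7] = 10; u[8] = 26; u[9] = 40; u[10] = 12; u[11] = 22; u[12] = 2; u[13] = 42; u[14] = 8; u[15] = 30; u[16] = 32; u[17] = 28; u[18] = 36; u[19] = 20; u[20] = 6; u[21] = 34; u[22] = 24; u[23] = 44.
The sequence repeats with period 22.
So u[300] = u[1 + ((300-1) mod 22)] = u[14] = 8.

8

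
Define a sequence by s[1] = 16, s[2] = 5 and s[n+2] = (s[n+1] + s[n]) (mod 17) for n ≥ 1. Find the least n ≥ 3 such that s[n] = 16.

Listing terms: s[1] = 16, s[2] = 5, s[3] = 4, s[4] = 9, s[5] = 13, s[6] = 5, s[7] = 1, s[8] = 6, s[9] = 7, s[10] = 13, s[11] = 3, s[12] = 16, s[13] = 2, s[14] = 1, s[15] = 3, s[16] = 4, s[17] = 7, s[18] = 11, s[19] = 1, s[20] = 12, s[21] = 13, s[22] = 8, s[23] = 4, s[24] = 12, s[25] = 16, s[26] = 11, s[27] = 10, s[28] = 4, s[29] = 14, s[30] = 1, s[31] = 15, s[32] = 16, s[33] = 14, s[34] = 13, s[35] = 10, s[36] = 6, s[37] = 16, s[38] = 5.
The sequence repeats with period 36.
The value 16 first appears (with n ≥ 3) at s[12].

12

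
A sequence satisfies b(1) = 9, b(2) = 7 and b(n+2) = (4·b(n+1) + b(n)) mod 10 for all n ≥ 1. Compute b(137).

Computing terms: b(1) = 9, b(2) = 7, b(3) = 7, b(4) = 5, b(5) = 7, b(6) = 3, b(7) = 9, b(8) = 9, b(9) = 5, b(10) = 9, b(11) = 1, b(12) = 3, b(13) = 3, b(14) = 5, b(15) = 3, b(16) = 7, b(17) = 1, b(18) = 1, b(19) = 5, b(20) = 1, b(21) = 9, b(22) = 7.
The sequence repeats with period 20.
(137 - 1) mod 20 = 16, so b(137) = b(17) = 1.

1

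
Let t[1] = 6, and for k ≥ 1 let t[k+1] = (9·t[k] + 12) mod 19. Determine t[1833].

Listing terms: t[1] = 6,  t[2] = 9,  t[3] = 17,  t[4] = 13,  t[5] = 15,  t[6] = 14,  t[7] = 5,  t[8] = 0,  t[9] = 12,  t[10] = 6.
Since t[10] = t[1] = 6, the sequence is periodic with period 9.
So t[1833] = t[1 + ((1833-1) mod 9)] = t[6] = 14.

14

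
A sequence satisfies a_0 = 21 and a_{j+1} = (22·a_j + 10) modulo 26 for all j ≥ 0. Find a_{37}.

We have a_0 = 21, a_1 = 4, a_2 = 20, a_3 = 8, a_4 = 4.
Since a_4 = a_1 = 4, the sequence is eventually periodic: after a pre-period of length 1 it cycles with period 3.
For j ≥ 1, a_j depends only on (j - 1) mod 3. (37 - 1) mod 3 = 0, so a_{37} = a_1 = 4.

4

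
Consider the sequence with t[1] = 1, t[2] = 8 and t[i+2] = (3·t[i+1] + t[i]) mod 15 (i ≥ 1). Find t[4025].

t[1] = 1, t[2] = 8, t[3] = 10, t[4] = 8, t[5] = 4, t[6] = 5, t[7] = 4, t[8] = 2, t[9] = 10, t[10] = 2, t[11] = 1, t[12] = 5, t[13] = 1, t[14] = 8.
The sequence repeats with period 12.
(4025 - 1) mod 12 = 4, so t[4025] = t[5] = 4.

4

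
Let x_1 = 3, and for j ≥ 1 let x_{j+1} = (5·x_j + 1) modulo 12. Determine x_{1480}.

We have x_1 = 3; x_2 = 4; x_3 = 9; x_4 = 10; x_5 = 3.
The sequence repeats with period 4.
So x_{1480} = x_{1 + ((1480-1) mod 4)} = x_4 = 10.

10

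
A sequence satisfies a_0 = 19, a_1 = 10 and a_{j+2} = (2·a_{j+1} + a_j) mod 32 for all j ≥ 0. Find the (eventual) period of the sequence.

Computing terms: a_0 = 19,  a_1 = 10,  a_2 = 7,  a_3 = 24,  a_4 = 23,  a_5 = 6,  a_6 = 3,  a_7 = 12,  a_8 = 27,  a_9 = 2,  a_{10} = 31,  a_{11} = 0,  a_{12} = 31,  a_{13} = 30,  a_{14} = 27,  a_{15} = 20,  a_{16} = 3,  a_{17} = 26,  a_{18} = 23,  a_{19} = 8,  a_{20} = 7,  a_{21} = 22,  a_{22} = 19,  a_{23} = 28,  a_{24} = 11,  a_{25} = 18,  a_{26} = 15,  a_{27} = 16,  a_{28} = 15,  a_{29} = 14,  a_{30} = 11,  a_{31} = 4,  a_{32} = 19,  a_{33} = 10.
Since (a_{32}, a_{33}) = (a_0, a_1) = (19, 10) (two consecutive terms determine the rest), the sequence is periodic with period 32.

32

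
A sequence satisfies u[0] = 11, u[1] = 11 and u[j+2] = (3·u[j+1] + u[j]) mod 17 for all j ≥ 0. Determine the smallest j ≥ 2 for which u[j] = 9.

Listing terms: u[0] = 11, u[1] = 11, u[2] = 10, u[3] = 7, u[4] = 14, u[5] = 15, u[6] = 8, u[7] = 5, u[8] = 6, u[9] = 6, u[10] = 7, u[11] = 10, u[12] = 3, u[13] = 2, u[14] = 9, u[15] = 12, u[16] = 11, u[17] = 11.
Since (u[16], u[17]) = (u[0], u[1]) = (11, 11) (two consecutive terms determine the rest), the sequence is periodic with period 16.
The value 9 first appears (with j ≥ 2) at u[14].

14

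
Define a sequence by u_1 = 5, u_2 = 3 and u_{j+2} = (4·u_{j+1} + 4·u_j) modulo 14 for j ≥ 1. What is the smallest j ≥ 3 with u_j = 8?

Computing terms: u_1 = 5; u_2 = 3; u_3 = 4; u_4 = 0; u_5 = 2; u_6 = 8; u_7 = 12; u_8 = 10; u_9 = 4; u_{10} = 0.
Since (u_9, u_{10}) = (u_3, u_4) = (4, 0) (two consecutive terms determine the rest), the sequence is eventually periodic: after a pre-period of length 2 it cycles with period 6.
The value 8 first appears (with j ≥ 3) at u_6.

6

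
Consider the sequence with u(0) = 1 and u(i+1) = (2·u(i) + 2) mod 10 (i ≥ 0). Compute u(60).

Listing terms: u(0) = 1,  u(1) = 4,  u(2) = 0,  u(3) = 2,  u(4) = 6,  u(5) = 4.
Since u(5) = u(1) = 4, the sequence is eventually periodic: after a pre-period of length 1 it cycles with period 4.
For i ≥ 1, u(i) depends only on (i - 1) mod 4. (60 - 1) mod 4 = 3, so u(60) = u(4) = 6.

6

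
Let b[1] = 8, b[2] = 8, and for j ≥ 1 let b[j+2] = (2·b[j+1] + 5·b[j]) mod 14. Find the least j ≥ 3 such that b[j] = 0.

3

Listing terms: b[1] = 8, b[2] = 8, b[3] = 0, b[4] = 12, b[5] = 10, b[6] = 10, b[7] = 0, b[8] = 8, b[9] = 2, b[10] = 2, b[11] = 0, b[12] = 10, b[13] = 6, b[14] = 6, b[15] = 0, b[16] = 2, b[17] = 4, b[18] = 4, b[19] = 0, b[20] = 6, b[21] = 12, b[22] = 12, b[23] = 0, b[24] = 4, b[25] = 8, b[26] = 8.
Since (b[25], b[26]) = (b[1], b[2]) = (8, 8) (two consecutive terms determine the rest), the sequence is periodic with period 24.
The value 0 first appears (with j ≥ 3) at b[3].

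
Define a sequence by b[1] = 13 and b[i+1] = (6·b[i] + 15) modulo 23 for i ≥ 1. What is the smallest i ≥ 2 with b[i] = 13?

Computing terms: b[1] = 13,  b[2] = 1,  b[3] = 21,  b[4] = 3,  b[5] = 10,  b[6] = 6,  b[7] = 5,  b[8] = 22,  b[9] = 9,  b[10] = 0,  b[11] = 15,  b[12] = 13.
Since b[12] = b[1] = 13, the sequence is periodic with period 11.
The value 13 next appears (with i ≥ 2) at b[12].

12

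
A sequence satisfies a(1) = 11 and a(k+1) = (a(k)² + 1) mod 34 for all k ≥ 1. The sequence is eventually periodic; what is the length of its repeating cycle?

Listing terms: a(1) = 11, a(2) = 20, a(3) = 27, a(4) = 16, a(5) = 19, a(6) = 22, a(7) = 9, a(8) = 14, a(9) = 27.
Since a(9) = a(3) = 27, the sequence is eventually periodic: after a pre-period of length 2 it cycles with period 6.

6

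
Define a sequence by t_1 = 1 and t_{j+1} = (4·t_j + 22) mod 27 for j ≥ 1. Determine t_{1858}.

4

We have t_1 = 1,  t_2 = 26,  t_3 = 18,  t_4 = 13,  t_5 = 20,  t_6 = 21,  t_7 = 25,  t_8 = 14,  t_9 = 24,  t_{10} = 10,  t_{11} = 8,  t_{12} = 0,  t_{13} = 22,  t_{14} = 2,  t_{15} = 3,  t_{16} = 7,  t_{17} = 23,  t_{18} = 6,  t_{19} = 19,  t_{20} = 17,  t_{21} = 9,  t_{22} = 4,  t_{23} = 11,  t_{24} = 12,  t_{25} = 16,  t_{26} = 5,  t_{27} = 15,  t_{28} = 1.
Since t_{28} = t_1 = 1, the sequence is periodic with period 27.
So t_{1858} = t_{1 + ((1858-1) mod 27)} = t_{22} = 4.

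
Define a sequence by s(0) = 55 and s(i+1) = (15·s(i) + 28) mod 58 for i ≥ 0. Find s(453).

We have s(0) = 55, s(1) = 41, s(2) = 5, s(3) = 45, s(4) = 7, s(5) = 17, s(6) = 51, s(7) = 39, s(8) = 33, s(9) = 1, s(10) = 43, s(11) = 35, s(12) = 31, s(13) = 29, s(14) = 57, s(15) = 13, s(16) = 49, s(17) = 9, s(18) = 47, s(19) = 37, s(20) = 3, s(21) = 15, s(22) = 21, s(23) = 53, s(24) = 11, s(25) = 19, s(26) = 23, s(27) = 25, s(28) = 55.
The sequence repeats with period 28.
(453 - 0) mod 28 = 5, so s(453) = s(5) = 17.

17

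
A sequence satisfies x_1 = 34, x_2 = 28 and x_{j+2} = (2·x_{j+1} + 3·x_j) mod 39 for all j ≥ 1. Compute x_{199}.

x_1 = 34,  x_2 = 28,  x_3 = 2,  x_4 = 10,  x_5 = 26,  x_6 = 4,  x_7 = 8,  x_8 = 28,  x_9 = 2.
Since (x_8, x_9) = (x_2, x_3) = (28, 2) (two consecutive terms determine the rest), the sequence is eventually periodic: after a pre-period of length 1 it cycles with period 6.
For j ≥ 2, x_j depends only on (j - 2) mod 6. (199 - 2) mod 6 = 5, so x_{199} = x_7 = 8.

8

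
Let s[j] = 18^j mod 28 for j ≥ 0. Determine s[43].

Listing terms: s[0] = 1; s[1] = 18; s[2] = 16; s[3] = 8; s[4] = 4; s[5] = 16.
Since s[5] = s[2] = 16, the sequence is eventually periodic: after a pre-period of length 2 it cycles with period 3.
For j ≥ 2, s[j] depends only on (j - 2) mod 3. (43 - 2) mod 3 = 2, so s[43] = s[4] = 4.

4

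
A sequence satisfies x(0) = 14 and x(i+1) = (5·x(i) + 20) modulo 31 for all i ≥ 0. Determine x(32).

5

Computing terms: x(0) = 14, x(1) = 28, x(2) = 5, x(3) = 14.
The sequence repeats with period 3.
(32 - 0) mod 3 = 2, so x(32) = x(2) = 5.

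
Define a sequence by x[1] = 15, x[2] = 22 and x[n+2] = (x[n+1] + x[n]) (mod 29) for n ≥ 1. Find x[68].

28

Listing terms: x[1] = 15, x[2] = 22, x[3] = 8, x[4] = 1, x[5] = 9, x[6] = 10, x[7] = 19, x[8] = 0, x[9] = 19, x[10] = 19, x[11] = 9, x[12] = 28, x[13] = 8, x[14] = 7, x[15] = 15, x[16] = 22.
Since (x[15], x[16]) = (x[1], x[2]) = (15, 22) (two consecutive terms determine the rest), the sequence is periodic with period 14.
So x[68] = x[1 + ((68-1) mod 14)] = x[12] = 28.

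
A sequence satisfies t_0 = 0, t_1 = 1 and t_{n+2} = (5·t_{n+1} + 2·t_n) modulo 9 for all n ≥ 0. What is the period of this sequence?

3

Computing terms: t_0 = 0; t_1 = 1; t_2 = 5; t_3 = 0; t_4 = 1.
Since (t_3, t_4) = (t_0, t_1) = (0, 1) (two consecutive terms determine the rest), the sequence is periodic with period 3.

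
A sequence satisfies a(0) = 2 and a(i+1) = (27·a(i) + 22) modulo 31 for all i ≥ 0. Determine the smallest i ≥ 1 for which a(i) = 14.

1

We have a(0) = 2; a(1) = 14; a(2) = 28; a(3) = 3; a(4) = 10; a(5) = 13; a(6) = 1; a(7) = 18; a(8) = 12; a(9) = 5; a(10) = 2.
Since a(10) = a(0) = 2, the sequence is periodic with period 10.
The value 14 first appears (with i ≥ 1) at a(1).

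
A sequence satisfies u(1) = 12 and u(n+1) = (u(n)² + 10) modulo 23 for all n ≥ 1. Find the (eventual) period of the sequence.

u(1) = 12,  u(2) = 16,  u(3) = 13,  u(4) = 18,  u(5) = 12.
Since u(5) = u(1) = 12, the sequence is periodic with period 4.

4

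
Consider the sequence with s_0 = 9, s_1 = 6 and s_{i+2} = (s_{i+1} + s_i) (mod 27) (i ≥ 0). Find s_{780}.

Listing terms: s_0 = 9,  s_1 = 6,  s_2 = 15,  s_3 = 21,  s_4 = 9,  s_5 = 3,  s_6 = 12,  s_7 = 15,  s_8 = 0,  s_9 = 15,  s_{10} = 15,  s_{11} = 3,  s_{12} = 18,  s_{13} = 21,  s_{14} = 12,  s_{15} = 6,  s_{16} = 18,  s_{17} = 24,  s_{18} = 15,  s_{19} = 12,  s_{20} = 0,  s_{21} = 12,  s_{22} = 12,  s_{23} = 24,  s_{24} = 9,  s_{25} = 6.
The sequence repeats with period 24.
(780 - 0) mod 24 = 12, so s_{780} = s_{12} = 18.

18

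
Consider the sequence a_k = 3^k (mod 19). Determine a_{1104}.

7

a_1 = 3, a_2 = 9, a_3 = 8, a_4 = 5, a_5 = 15, a_6 = 7, a_7 = 2, a_8 = 6, a_9 = 18, a_{10} = 16, a_{11} = 10, a_{12} = 11, a_{13} = 14, a_{14} = 4, a_{15} = 12, a_{16} = 17, a_{17} = 13, a_{18} = 1, a_{19} = 3.
Since a_{19} = a_1 = 3, the sequence is periodic with period 18.
So a_{1104} = a_{1 + ((1104-1) mod 18)} = a_6 = 7.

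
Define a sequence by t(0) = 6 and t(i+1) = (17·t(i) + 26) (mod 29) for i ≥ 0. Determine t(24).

Listing terms: t(0) = 6; t(1) = 12; t(2) = 27; t(3) = 21; t(4) = 6.
The sequence repeats with period 4.
(24 - 0) mod 4 = 0, so t(24) = t(0) = 6.

6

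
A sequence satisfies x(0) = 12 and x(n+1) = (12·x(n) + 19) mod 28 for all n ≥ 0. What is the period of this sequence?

6

Listing terms: x(0) = 12; x(1) = 23; x(2) = 15; x(3) = 3; x(4) = 27; x(5) = 7; x(6) = 19; x(7) = 23.
Since x(7) = x(1) = 23, the sequence is eventually periodic: after a pre-period of length 1 it cycles with period 6.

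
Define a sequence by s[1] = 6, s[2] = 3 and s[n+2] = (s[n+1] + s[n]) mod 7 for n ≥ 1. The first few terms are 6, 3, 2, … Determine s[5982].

s[1] = 6; s[2] = 3; s[3] = 2; s[4] = 5; s[5] = 0; s[6] = 5; s[7] = 5; s[8] = 3; s[9] = 1; s[10] = 4; s[11] = 5; s[12] = 2; s[13] = 0; s[14] = 2; s[15] = 2; s[16] = 4; s[17] = 6; s[18] = 3.
The sequence repeats with period 16.
(5982 - 1) mod 16 = 13, so s[5982] = s[14] = 2.

2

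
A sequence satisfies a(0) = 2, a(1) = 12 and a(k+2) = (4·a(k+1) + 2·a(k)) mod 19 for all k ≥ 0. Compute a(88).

We have a(0) = 2, a(1) = 12, a(2) = 14, a(3) = 4, a(4) = 6, a(5) = 13, a(6) = 7, a(7) = 16, a(8) = 2, a(9) = 2, a(10) = 12.
Since (a(9), a(10)) = (a(0), a(1)) = (2, 12) (two consecutive terms determine the rest), the sequence is periodic with period 9.
(88 - 0) mod 9 = 7, so a(88) = a(7) = 16.

16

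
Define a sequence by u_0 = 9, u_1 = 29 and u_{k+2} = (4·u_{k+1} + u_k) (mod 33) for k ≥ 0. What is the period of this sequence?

40

Computing terms: u_0 = 9, u_1 = 29, u_2 = 26, u_3 = 1, u_4 = 30, u_5 = 22, u_6 = 19, u_7 = 32, u_8 = 15, u_9 = 26, u_{10} = 20, u_{11} = 7, u_{12} = 15, u_{13} = 1, u_{14} = 19, u_{15} = 11, u_{16} = 30, u_{17} = 32, u_{18} = 26, u_{19} = 4, u_{20} = 9, u_{21} = 7, u_{22} = 4, u_{23} = 23, u_{24} = 30, u_{25} = 11, u_{26} = 8, u_{27} = 10, u_{28} = 15, u_{29} = 4, u_{30} = 31, u_{31} = 29, u_{32} = 15, u_{33} = 23, u_{34} = 8, u_{35} = 22, u_{36} = 30, u_{37} = 10, u_{38} = 4, u_{39} = 26, u_{40} = 9, u_{41} = 29.
The sequence repeats with period 40.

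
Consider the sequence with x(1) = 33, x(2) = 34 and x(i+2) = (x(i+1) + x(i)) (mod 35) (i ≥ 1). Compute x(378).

Listing terms: x(1) = 33; x(2) = 34; x(3) = 32; x(4) = 31; x(5) = 28; x(6) = 24; x(7) = 17; x(8) = 6; x(9) = 23; x(10) = 29; x(11) = 17; x(12) = 11; x(13) = 28; x(14) = 4; x(15) = 32; x(16) = 1; x(17) = 33; x(18) = 34.
Since (x(17), x(18)) = (x(1), x(2)) = (33, 34) (two consecutive terms determine the rest), the sequence is periodic with period 16.
So x(378) = x(1 + ((378-1) mod 16)) = x(10) = 29.

29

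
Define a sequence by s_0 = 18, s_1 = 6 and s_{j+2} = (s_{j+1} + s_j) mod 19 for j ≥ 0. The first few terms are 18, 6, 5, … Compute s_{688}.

16

s_0 = 18, s_1 = 6, s_2 = 5, s_3 = 11, s_4 = 16, s_5 = 8, s_6 = 5, s_7 = 13, s_8 = 18, s_9 = 12, s_{10} = 11, s_{11} = 4, s_{12} = 15, s_{13} = 0, s_{14} = 15, s_{15} = 15, s_{16} = 11, s_{17} = 7, s_{18} = 18, s_{19} = 6.
The sequence repeats with period 18.
(688 - 0) mod 18 = 4, so s_{688} = s_4 = 16.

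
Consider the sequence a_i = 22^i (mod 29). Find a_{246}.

7

Computing terms: a_0 = 1, a_1 = 22, a_2 = 20, a_3 = 5, a_4 = 23, a_5 = 13, a_6 = 25, a_7 = 28, a_8 = 7, a_9 = 9, a_{10} = 24, a_{11} = 6, a_{12} = 16, a_{13} = 4, a_{14} = 1.
Since a_{14} = a_0 = 1, the sequence is periodic with period 14.
So a_{246} = a_{0 + ((246-0) mod 14)} = a_8 = 7.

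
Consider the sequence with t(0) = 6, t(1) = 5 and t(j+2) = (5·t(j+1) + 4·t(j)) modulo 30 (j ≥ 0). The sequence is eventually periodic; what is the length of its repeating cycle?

Computing terms: t(0) = 6; t(1) = 5; t(2) = 19; t(3) = 25; t(4) = 21; t(5) = 25; t(6) = 29; t(7) = 5; t(8) = 21; t(9) = 5; t(10) = 19.
Since (t(9), t(10)) = (t(1), t(2)) = (5, 19) (two consecutive terms determine the rest), the sequence is eventually periodic: after a pre-period of length 1 it cycles with period 8.

8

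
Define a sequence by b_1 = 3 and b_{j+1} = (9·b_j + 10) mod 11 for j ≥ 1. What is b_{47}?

Listing terms: b_1 = 3; b_2 = 4; b_3 = 2; b_4 = 6; b_5 = 9; b_6 = 3.
Since b_6 = b_1 = 3, the sequence is periodic with period 5.
(47 - 1) mod 5 = 1, so b_{47} = b_2 = 4.

4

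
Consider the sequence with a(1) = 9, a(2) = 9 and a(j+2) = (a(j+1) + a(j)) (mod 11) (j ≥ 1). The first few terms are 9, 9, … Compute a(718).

2

We have a(1) = 9,  a(2) = 9,  a(3) = 7,  a(4) = 5,  a(5) = 1,  a(6) = 6,  a(7) = 7,  a(8) = 2,  a(9) = 9,  a(10) = 0,  a(11) = 9,  a(12) = 9.
Since (a(11), a(12)) = (a(1), a(2)) = (9, 9) (two consecutive terms determine the rest), the sequence is periodic with period 10.
So a(718) = a(1 + ((718-1) mod 10)) = a(8) = 2.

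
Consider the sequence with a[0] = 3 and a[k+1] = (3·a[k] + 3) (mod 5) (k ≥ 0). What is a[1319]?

Computing terms: a[0] = 3, a[1] = 2, a[2] = 4, a[3] = 0, a[4] = 3.
Since a[4] = a[0] = 3, the sequence is periodic with period 4.
(1319 - 0) mod 4 = 3, so a[1319] = a[3] = 0.

0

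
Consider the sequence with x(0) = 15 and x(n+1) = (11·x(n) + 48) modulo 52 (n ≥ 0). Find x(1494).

43

Listing terms: x(0) = 15,  x(1) = 5,  x(2) = 51,  x(3) = 37,  x(4) = 39,  x(5) = 9,  x(6) = 43,  x(7) = 1,  x(8) = 7,  x(9) = 21,  x(10) = 19,  x(11) = 49,  x(12) = 15.
Since x(12) = x(0) = 15, the sequence is periodic with period 12.
So x(1494) = x(0 + ((1494-0) mod 12)) = x(6) = 43.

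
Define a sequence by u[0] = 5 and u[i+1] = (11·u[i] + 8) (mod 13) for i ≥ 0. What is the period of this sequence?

We have u[0] = 5; u[1] = 11; u[2] = 12; u[3] = 10; u[4] = 1; u[5] = 6; u[6] = 9; u[7] = 3; u[8] = 2; u[9] = 4; u[10] = 0; u[11] = 8; u[12] = 5.
The sequence repeats with period 12.

12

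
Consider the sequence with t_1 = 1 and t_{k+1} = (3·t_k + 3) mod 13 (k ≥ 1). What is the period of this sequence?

Listing terms: t_1 = 1; t_2 = 6; t_3 = 8; t_4 = 1.
The sequence repeats with period 3.

3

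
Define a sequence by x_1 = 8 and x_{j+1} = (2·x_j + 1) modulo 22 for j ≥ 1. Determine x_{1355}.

Listing terms: x_1 = 8,  x_2 = 17,  x_3 = 13,  x_4 = 5,  x_5 = 11,  x_6 = 1,  x_7 = 3,  x_8 = 7,  x_9 = 15,  x_{10} = 9,  x_{11} = 19,  x_{12} = 17.
Since x_{12} = x_2 = 17, the sequence is eventually periodic: after a pre-period of length 1 it cycles with period 10.
For j ≥ 2, x_j depends only on (j - 2) mod 10. (1355 - 2) mod 10 = 3, so x_{1355} = x_5 = 11.

11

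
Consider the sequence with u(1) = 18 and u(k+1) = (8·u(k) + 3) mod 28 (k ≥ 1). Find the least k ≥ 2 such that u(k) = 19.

6

Listing terms: u(1) = 18; u(2) = 7; u(3) = 3; u(4) = 27; u(5) = 23; u(6) = 19; u(7) = 15; u(8) = 11; u(9) = 7.
Since u(9) = u(2) = 7, the sequence is eventually periodic: after a pre-period of length 1 it cycles with period 7.
The value 19 first appears (with k ≥ 2) at u(6).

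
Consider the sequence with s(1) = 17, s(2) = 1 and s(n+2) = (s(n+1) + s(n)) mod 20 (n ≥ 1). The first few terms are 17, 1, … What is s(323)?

13

We have s(1) = 17; s(2) = 1; s(3) = 18; s(4) = 19; s(5) = 17; s(6) = 16; s(7) = 13; s(8) = 9; s(9) = 2; s(10) = 11; s(11) = 13; s(12) = 4; s(13) = 17; s(14) = 1.
The sequence repeats with period 12.
(323 - 1) mod 12 = 10, so s(323) = s(11) = 13.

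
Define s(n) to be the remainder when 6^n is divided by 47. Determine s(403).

37

s(0) = 1, s(1) = 6, s(2) = 36, s(3) = 28, s(4) = 27, s(5) = 21, s(6) = 32, s(7) = 4, s(8) = 24, s(9) = 3, s(10) = 18, s(11) = 14, s(12) = 37, s(13) = 34, s(14) = 16, s(15) = 2, s(16) = 12, s(17) = 25, s(18) = 9, s(19) = 7, s(20) = 42, s(21) = 17, s(22) = 8, s(23) = 1.
Since s(23) = s(0) = 1, the sequence is periodic with period 23.
(403 - 0) mod 23 = 12, so s(403) = s(12) = 37.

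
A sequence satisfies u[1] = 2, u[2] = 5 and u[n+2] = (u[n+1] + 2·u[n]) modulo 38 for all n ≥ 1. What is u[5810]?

We have u[1] = 2,  u[2] = 5,  u[3] = 9,  u[4] = 19,  u[5] = 37,  u[6] = 37,  u[7] = 35,  u[8] = 33,  u[9] = 27,  u[10] = 17,  u[11] = 33,  u[12] = 29,  u[13] = 19,  u[14] = 1,  u[15] = 1,  u[16] = 3,  u[17] = 5,  u[18] = 11,  u[19] = 21,  u[20] = 5,  u[21] = 9.
Since (u[20], u[21]) = (u[2], u[3]) = (5, 9) (two consecutive terms determine the rest), the sequence is eventually periodic: after a pre-period of length 1 it cycles with period 18.
For n ≥ 2, u[n] depends only on (n - 2) mod 18. (5810 - 2) mod 18 = 12, so u[5810] = u[14] = 1.

1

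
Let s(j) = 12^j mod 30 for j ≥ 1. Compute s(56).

We have s(1) = 12,  s(2) = 24,  s(3) = 18,  s(4) = 6,  s(5) = 12.
The sequence repeats with period 4.
So s(56) = s(1 + ((56-1) mod 4)) = s(4) = 6.

6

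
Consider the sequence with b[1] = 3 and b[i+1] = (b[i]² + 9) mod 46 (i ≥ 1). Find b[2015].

We have b[1] = 3,  b[2] = 18,  b[3] = 11,  b[4] = 38,  b[5] = 27,  b[6] = 2,  b[7] = 13,  b[8] = 40,  b[9] = 45,  b[10] = 10,  b[11] = 17,  b[12] = 22,  b[13] = 33,  b[14] = 40.
Since b[14] = b[8] = 40, the sequence is eventually periodic: after a pre-period of length 7 it cycles with period 6.
For i ≥ 8, b[i] depends only on (i - 8) mod 6. (2015 - 8) mod 6 = 3, so b[2015] = b[11] = 17.

17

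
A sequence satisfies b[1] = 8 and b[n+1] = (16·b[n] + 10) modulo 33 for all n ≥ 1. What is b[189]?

b[1] = 8, b[2] = 6, b[3] = 7, b[4] = 23, b[5] = 15, b[6] = 19, b[7] = 17, b[8] = 18, b[9] = 1, b[10] = 26, b[11] = 30, b[12] = 28, b[13] = 29, b[14] = 12, b[15] = 4, b[16] = 8.
The sequence repeats with period 15.
(189 - 1) mod 15 = 8, so b[189] = b[9] = 1.

1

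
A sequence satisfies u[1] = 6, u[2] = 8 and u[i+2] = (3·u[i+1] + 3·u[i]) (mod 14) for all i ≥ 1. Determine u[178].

We have u[1] = 6, u[2] = 8, u[3] = 0, u[4] = 10, u[5] = 2, u[6] = 8, u[7] = 2, u[8] = 2, u[9] = 12, u[10] = 0, u[11] = 8, u[12] = 10, u[13] = 12, u[14] = 10, u[15] = 10, u[16] = 4, u[17] = 0, u[18] = 12, u[19] = 8, u[20] = 4, u[21] = 8, u[22] = 8, u[23] = 6, u[24] = 0, u[25] = 4, u[26] = 12, u[27] = 6, u[28] = 12, u[29] = 12, u[30] = 2, u[31] = 0, u[32] = 6, u[33] = 4, u[34] = 2, u[35] = 4, u[36] = 4, u[37] = 10, u[38] = 0, u[39] = 2, u[40] = 6, u[41] = 10, u[42] = 6, u[43] = 6, u[44] = 8.
The sequence repeats with period 42.
(178 - 1) mod 42 = 9, so u[178] = u[10] = 0.

0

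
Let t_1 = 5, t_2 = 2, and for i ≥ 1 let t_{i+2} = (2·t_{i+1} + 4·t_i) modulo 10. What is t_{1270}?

t_1 = 5,  t_2 = 2,  t_3 = 4,  t_4 = 6,  t_5 = 8,  t_6 = 0,  t_7 = 2,  t_8 = 4.
Since (t_7, t_8) = (t_2, t_3) = (2, 4) (two consecutive terms determine the rest), the sequence is eventually periodic: after a pre-period of length 1 it cycles with period 5.
For i ≥ 2, t_i depends only on (i - 2) mod 5. (1270 - 2) mod 5 = 3, so t_{1270} = t_5 = 8.

8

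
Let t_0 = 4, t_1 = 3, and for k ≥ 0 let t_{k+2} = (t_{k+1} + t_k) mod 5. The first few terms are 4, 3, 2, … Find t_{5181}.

3

Computing terms: t_0 = 4; t_1 = 3; t_2 = 2; t_3 = 0; t_4 = 2; t_5 = 2; t_6 = 4; t_7 = 1; t_8 = 0; t_9 = 1; t_{10} = 1; t_{11} = 2; t_{12} = 3; t_{13} = 0; t_{14} = 3; t_{15} = 3; t_{16} = 1; t_{17} = 4; t_{18} = 0; t_{19} = 4; t_{20} = 4; t_{21} = 3.
The sequence repeats with period 20.
(5181 - 0) mod 20 = 1, so t_{5181} = t_1 = 3.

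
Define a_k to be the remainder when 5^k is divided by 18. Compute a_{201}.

We have a_0 = 1,  a_1 = 5,  a_2 = 7,  a_3 = 17,  a_4 = 13,  a_5 = 11,  a_6 = 1.
Since a_6 = a_0 = 1, the sequence is periodic with period 6.
So a_{201} = a_{0 + ((201-0) mod 6)} = a_3 = 17.

17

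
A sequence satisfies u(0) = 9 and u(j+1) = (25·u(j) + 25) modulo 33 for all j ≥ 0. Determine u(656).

8

u(0) = 9,  u(1) = 19,  u(2) = 5,  u(3) = 18,  u(4) = 13,  u(5) = 20,  u(6) = 30,  u(7) = 16,  u(8) = 29,  u(9) = 24,  u(10) = 31,  u(11) = 8,  u(12) = 27,  u(13) = 7,  u(14) = 2,  u(15) = 9.
The sequence repeats with period 15.
(656 - 0) mod 15 = 11, so u(656) = u(11) = 8.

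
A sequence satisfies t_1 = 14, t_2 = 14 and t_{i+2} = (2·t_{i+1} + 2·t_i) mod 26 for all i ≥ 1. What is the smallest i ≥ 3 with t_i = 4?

3

Computing terms: t_1 = 14; t_2 = 14; t_3 = 4; t_4 = 10; t_5 = 2; t_6 = 24; t_7 = 0; t_8 = 22; t_9 = 18; t_{10} = 2; t_{11} = 14; t_{12} = 6; t_{13} = 14; t_{14} = 14.
Since (t_{13}, t_{14}) = (t_1, t_2) = (14, 14) (two consecutive terms determine the rest), the sequence is periodic with period 12.
The value 4 first appears (with i ≥ 3) at t_3.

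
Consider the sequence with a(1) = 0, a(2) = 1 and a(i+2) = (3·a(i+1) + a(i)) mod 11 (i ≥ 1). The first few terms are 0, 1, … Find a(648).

Computing terms: a(1) = 0,  a(2) = 1,  a(3) = 3,  a(4) = 10,  a(5) = 0,  a(6) = 10,  a(7) = 8,  a(8) = 1,  a(9) = 0,  a(10) = 1.
The sequence repeats with period 8.
(648 - 1) mod 8 = 7, so a(648) = a(8) = 1.

1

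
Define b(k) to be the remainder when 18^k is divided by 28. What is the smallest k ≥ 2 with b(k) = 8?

b(1) = 18, b(2) = 16, b(3) = 8, b(4) = 4, b(5) = 16.
Since b(5) = b(2) = 16, the sequence is eventually periodic: after a pre-period of length 1 it cycles with period 3.
The value 8 first appears (with k ≥ 2) at b(3).

3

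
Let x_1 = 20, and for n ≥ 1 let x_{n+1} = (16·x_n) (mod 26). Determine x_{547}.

20

We have x_1 = 20,  x_2 = 8,  x_3 = 24,  x_4 = 20.
Since x_4 = x_1 = 20, the sequence is periodic with period 3.
So x_{547} = x_{1 + ((547-1) mod 3)} = x_1 = 20.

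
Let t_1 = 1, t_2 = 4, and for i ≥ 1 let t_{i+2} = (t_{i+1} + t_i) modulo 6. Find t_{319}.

Listing terms: t_1 = 1, t_2 = 4, t_3 = 5, t_4 = 3, t_5 = 2, t_6 = 5, t_7 = 1, t_8 = 0, t_9 = 1, t_{10} = 1, t_{11} = 2, t_{12} = 3, t_{13} = 5, t_{14} = 2, t_{15} = 1, t_{16} = 3, t_{17} = 4, t_{18} = 1, t_{19} = 5, t_{20} = 0, t_{21} = 5, t_{22} = 5, t_{23} = 4, t_{24} = 3, t_{25} = 1, t_{26} = 4.
The sequence repeats with period 24.
So t_{319} = t_{1 + ((319-1) mod 24)} = t_7 = 1.

1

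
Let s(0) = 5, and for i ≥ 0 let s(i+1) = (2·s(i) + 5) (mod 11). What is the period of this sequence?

We have s(0) = 5; s(1) = 4; s(2) = 2; s(3) = 9; s(4) = 1; s(5) = 7; s(6) = 8; s(7) = 10; s(8) = 3; s(9) = 0; s(10) = 5.
Since s(10) = s(0) = 5, the sequence is periodic with period 10.

10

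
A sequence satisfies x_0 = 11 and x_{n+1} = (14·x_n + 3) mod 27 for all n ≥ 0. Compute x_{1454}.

x_0 = 11, x_1 = 22, x_2 = 14, x_3 = 10, x_4 = 8, x_5 = 7, x_6 = 20, x_7 = 13, x_8 = 23, x_9 = 1, x_{10} = 17, x_{11} = 25, x_{12} = 2, x_{13} = 4, x_{14} = 5, x_{15} = 19, x_{16} = 26, x_{17} = 16, x_{18} = 11.
Since x_{18} = x_0 = 11, the sequence is periodic with period 18.
(1454 - 0) mod 18 = 14, so x_{1454} = x_{14} = 5.

5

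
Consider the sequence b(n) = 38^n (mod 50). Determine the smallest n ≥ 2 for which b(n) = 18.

We have b(1) = 38,  b(2) = 44,  b(3) = 22,  b(4) = 36,  b(5) = 18,  b(6) = 34,  b(7) = 42,  b(8) = 46,  b(9) = 48,  b(10) = 24,  b(11) = 12,  b(12) = 6,  b(13) = 28,  b(14) = 14,  b(15) = 32,  b(16) = 16,  b(17) = 8,  b(18) = 4,  b(19) = 2,  b(20) = 26,  b(21) = 38.
Since b(21) = b(1) = 38, the sequence is periodic with period 20.
The value 18 first appears (with n ≥ 2) at b(5).

5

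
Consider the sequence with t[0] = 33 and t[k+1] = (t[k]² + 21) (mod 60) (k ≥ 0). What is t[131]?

Listing terms: t[0] = 33,  t[1] = 30,  t[2] = 21,  t[3] = 42,  t[4] = 45,  t[5] = 6,  t[6] = 57,  t[7] = 30.
Since t[7] = t[1] = 30, the sequence is eventually periodic: after a pre-period of length 1 it cycles with period 6.
For k ≥ 1, t[k] depends only on (k - 1) mod 6. (131 - 1) mod 6 = 4, so t[131] = t[5] = 6.

6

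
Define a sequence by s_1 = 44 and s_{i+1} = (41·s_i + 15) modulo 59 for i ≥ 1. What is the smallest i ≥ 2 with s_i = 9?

22

s_1 = 44,  s_2 = 49,  s_3 = 18,  s_4 = 45,  s_5 = 31,  s_6 = 47,  s_7 = 54,  s_8 = 46,  s_9 = 13,  s_{10} = 17,  s_{11} = 4,  s_{12} = 2,  s_{13} = 38,  s_{14} = 39,  s_{15} = 21,  s_{16} = 50,  s_{17} = 0,  s_{18} = 15,  s_{19} = 40,  s_{20} = 3,  s_{21} = 20,  s_{22} = 9,  s_{23} = 30,  s_{24} = 6,  s_{25} = 25,  s_{26} = 37,  s_{27} = 57,  s_{28} = 51,  s_{29} = 41,  s_{30} = 44.
Since s_{30} = s_1 = 44, the sequence is periodic with period 29.
The value 9 first appears (with i ≥ 2) at s_{22}.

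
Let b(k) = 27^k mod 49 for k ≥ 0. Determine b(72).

Listing terms: b(0) = 1,  b(1) = 27,  b(2) = 43,  b(3) = 34,  b(4) = 36,  b(5) = 41,  b(6) = 29,  b(7) = 48,  b(8) = 22,  b(9) = 6,  b(10) = 15,  b(11) = 13,  b(12) = 8,  b(13) = 20,  b(14) = 1.
Since b(14) = b(0) = 1, the sequence is periodic with period 14.
(72 - 0) mod 14 = 2, so b(72) = b(2) = 43.

43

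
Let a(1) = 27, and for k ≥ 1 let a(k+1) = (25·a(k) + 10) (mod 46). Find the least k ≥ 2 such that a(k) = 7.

5

Computing terms: a(1) = 27, a(2) = 41, a(3) = 23, a(4) = 33, a(5) = 7, a(6) = 1, a(7) = 35, a(8) = 11, a(9) = 9, a(10) = 5, a(11) = 43, a(12) = 27.
Since a(12) = a(1) = 27, the sequence is periodic with period 11.
The value 7 first appears (with k ≥ 2) at a(5).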